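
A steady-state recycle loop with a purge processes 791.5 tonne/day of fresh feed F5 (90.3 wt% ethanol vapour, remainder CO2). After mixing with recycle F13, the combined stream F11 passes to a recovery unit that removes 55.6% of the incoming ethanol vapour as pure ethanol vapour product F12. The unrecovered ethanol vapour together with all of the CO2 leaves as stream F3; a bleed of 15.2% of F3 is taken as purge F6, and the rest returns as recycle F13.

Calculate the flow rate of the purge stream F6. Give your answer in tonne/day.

154.1 tonne/day

CO2 enters only via F5 and leaves only via the purge: 791.5×0.097 = 0.152×(CO2 in F3), and the recovery unit passes all CO2, so CO2 in F11 = CO2 in F3 = 505.1 tonne/day.
ethanol vapour in F11: m_A = 791.5×0.903 + (1−0.152)·(1−0.556)·m_A, so m_A = 714.72/0.6235 = 1146.3 tonne/day.
F3 = (1−0.556)×1146.3 + 505.1 = 1014.1 tonne/day.
Purge F6 = 0.152×1014.1 = 154.14 tonne/day.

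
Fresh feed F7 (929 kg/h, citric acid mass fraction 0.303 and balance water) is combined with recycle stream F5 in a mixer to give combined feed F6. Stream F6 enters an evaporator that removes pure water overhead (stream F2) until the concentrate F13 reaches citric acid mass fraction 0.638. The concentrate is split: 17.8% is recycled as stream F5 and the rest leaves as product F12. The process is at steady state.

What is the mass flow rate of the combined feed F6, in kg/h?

1025 kg/h

Overall citric acid balance (none leaves overhead): citric acid in fresh feed = citric acid in product, i.e. 929×0.303 = (1−0.178)·F13·0.638.
F13 = 281.49/(0.638×0.822) = 536.74 kg/h.
Recycle F5 = 0.178×536.74 = 95.54 kg/h.
Combined feed F6 = 929 + 95.54 = 1024.5 kg/h.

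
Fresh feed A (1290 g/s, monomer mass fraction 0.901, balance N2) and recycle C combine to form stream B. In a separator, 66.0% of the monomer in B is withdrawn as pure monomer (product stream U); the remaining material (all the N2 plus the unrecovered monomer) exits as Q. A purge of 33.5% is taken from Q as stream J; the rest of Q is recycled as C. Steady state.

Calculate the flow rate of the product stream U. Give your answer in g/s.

991.2 g/s

monomer in B: m_A = 1290×0.901 + (1−0.335)·(1−0.660)·m_A, so m_A = 1162.3/0.7739 = 1501.9 g/s.
Product U = 0.660×1501.9 = 991.23 g/s.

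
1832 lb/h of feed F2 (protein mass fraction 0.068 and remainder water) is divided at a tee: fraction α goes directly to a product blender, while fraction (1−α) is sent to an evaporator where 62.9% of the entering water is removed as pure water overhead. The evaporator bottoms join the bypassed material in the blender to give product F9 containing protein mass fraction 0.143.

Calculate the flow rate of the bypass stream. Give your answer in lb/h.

All 1832×0.068 = 124.58 lb/h of protein reaches F9, so F9 = 124.58/0.143 = 871.16 lb/h and vapour = 960.84 lb/h.
The evaporator receives (1−α)·1832 of feed at 0.932 water and removes 0.629 of that water:
0.629×0.932×(1−α)×1832 = 960.84
(1−α) = 960.84/1074 = 0.8947;  α = 0.1053.
Bypass flow = 0.1053×1832 = 192.98 lb/h.

193 lb/h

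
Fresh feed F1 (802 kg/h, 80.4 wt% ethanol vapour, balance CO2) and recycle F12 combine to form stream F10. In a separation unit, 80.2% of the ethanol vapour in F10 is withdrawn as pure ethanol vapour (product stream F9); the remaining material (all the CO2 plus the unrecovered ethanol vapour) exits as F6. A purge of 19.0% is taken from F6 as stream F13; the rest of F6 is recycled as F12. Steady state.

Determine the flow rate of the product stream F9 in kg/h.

ethanol vapour in F10: m_A = 802×0.804 + (1−0.190)·(1−0.802)·m_A, so m_A = 644.81/0.8396 = 767.98 kg/h.
Product F9 = 0.802×767.98 = 615.92 kg/h.

615.9 kg/h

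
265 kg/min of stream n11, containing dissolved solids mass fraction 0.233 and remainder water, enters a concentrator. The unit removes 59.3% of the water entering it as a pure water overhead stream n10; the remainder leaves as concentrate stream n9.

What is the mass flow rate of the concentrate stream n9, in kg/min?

water entering = 265×0.767 = 203.25 kg/min; overhead removed = 0.593×203.25 = 120.53 kg/min.
Concentrate = 265 − 120.53 = 144.47 kg/min.

144.5 kg/min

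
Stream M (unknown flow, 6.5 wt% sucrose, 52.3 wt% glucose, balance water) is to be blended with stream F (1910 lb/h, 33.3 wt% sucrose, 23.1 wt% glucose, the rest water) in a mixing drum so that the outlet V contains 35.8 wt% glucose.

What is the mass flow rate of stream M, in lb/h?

1470 lb/h

Let M be the unknown flow. Total out = 1910 + M.
glucose balance: 441.21 + 0.523·M = 0.358·(1910 + M)
(0.523 − 0.358)·M = 0.358×1910 − 441.21 = 242.57
M = 242.57 / 0.165 = 1470.1 lb/h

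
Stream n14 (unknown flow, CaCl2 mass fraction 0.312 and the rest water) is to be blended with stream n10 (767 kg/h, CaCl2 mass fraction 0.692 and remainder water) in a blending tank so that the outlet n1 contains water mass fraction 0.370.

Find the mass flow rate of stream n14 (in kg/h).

149.5 kg/h

Let n14 be the unknown flow. Total out = 767 + n14.
water balance: 236.24 + 0.688·n14 = 0.370·(767 + n14)
(0.688 − 0.370)·n14 = 0.370×767 − 236.24 = 47.554
n14 = 47.554 / 0.318 = 149.54 kg/h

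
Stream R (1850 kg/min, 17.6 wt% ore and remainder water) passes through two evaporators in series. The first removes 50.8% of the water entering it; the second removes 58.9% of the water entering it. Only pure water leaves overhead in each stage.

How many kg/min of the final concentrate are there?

water in feed = 1850×0.824 = 1524.4 kg/min.
After stage 1: water left = (1−0.508)×1524.4 = 750; stream total = 1075.6 kg/min.
After stage 2: water left = (1−0.589)×750 = 308.25; final concentrate = 633.85 kg/min.

633.9 kg/min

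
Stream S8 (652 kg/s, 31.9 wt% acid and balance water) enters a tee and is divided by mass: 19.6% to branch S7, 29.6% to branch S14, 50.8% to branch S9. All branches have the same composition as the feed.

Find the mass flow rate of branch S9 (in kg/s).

Branch S9 flow = 0.508×652 = 331.22 kg/s.

331.2 kg/s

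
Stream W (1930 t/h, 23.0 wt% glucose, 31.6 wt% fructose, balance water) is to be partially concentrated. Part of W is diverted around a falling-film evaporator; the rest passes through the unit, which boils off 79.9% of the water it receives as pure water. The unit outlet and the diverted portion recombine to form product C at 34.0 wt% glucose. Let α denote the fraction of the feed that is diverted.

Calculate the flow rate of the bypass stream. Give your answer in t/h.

208.7 t/h

All 1930×0.230 = 443.9 t/h of glucose reaches C, so C = 443.9/0.340 = 1305.6 t/h and vapour = 624.41 t/h.
The evaporator receives (1−α)·1930 of feed at 0.454 water and removes 0.799 of that water:
0.799×0.454×(1−α)×1930 = 624.41
(1−α) = 624.41/700.1 = 0.8919;  α = 0.1081.
Bypass flow = 0.1081×1930 = 208.65 t/h.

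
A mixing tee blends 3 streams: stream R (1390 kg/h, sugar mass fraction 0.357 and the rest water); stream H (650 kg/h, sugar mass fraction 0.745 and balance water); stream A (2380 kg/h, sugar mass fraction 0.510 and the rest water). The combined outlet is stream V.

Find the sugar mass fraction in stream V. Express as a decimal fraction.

0.496

Total flow out = 1390 + 650 + 2380 = 4420 kg/h.
sugar in = 1390×0.357 + 650×0.745 + 2380×0.510 = 2194.3 kg/h.
sugar mass fraction in V = 2194.3/4420 = 0.496.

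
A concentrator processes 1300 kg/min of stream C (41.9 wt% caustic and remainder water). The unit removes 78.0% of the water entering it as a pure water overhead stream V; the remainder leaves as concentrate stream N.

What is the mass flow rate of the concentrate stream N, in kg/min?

water entering = 1300×0.581 = 755.3 kg/min; overhead removed = 0.780×755.3 = 589.13 kg/min.
Concentrate = 1300 − 589.13 = 710.87 kg/min.

710.9 kg/min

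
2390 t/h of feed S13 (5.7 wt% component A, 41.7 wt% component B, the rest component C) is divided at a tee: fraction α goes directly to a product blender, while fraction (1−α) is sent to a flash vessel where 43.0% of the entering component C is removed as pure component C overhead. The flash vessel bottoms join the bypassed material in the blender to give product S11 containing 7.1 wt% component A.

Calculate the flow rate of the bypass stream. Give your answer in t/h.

306.4 t/h

All 2390×0.057 = 136.23 t/h of component A reaches S11, so S11 = 136.23/0.071 = 1918.7 t/h and vapour = 471.27 t/h.
The evaporator receives (1−α)·2390 of feed at 0.526 component C and removes 0.430 of that component C:
0.430×0.526×(1−α)×2390 = 471.27
(1−α) = 471.27/540.57 = 0.8718;  α = 0.1282.
Bypass flow = 0.1282×2390 = 306.4 t/h.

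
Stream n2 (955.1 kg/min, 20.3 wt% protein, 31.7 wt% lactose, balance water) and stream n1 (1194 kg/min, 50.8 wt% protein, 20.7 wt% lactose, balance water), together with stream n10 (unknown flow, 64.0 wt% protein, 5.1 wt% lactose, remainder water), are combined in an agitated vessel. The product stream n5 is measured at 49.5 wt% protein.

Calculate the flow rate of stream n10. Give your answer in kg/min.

1816 kg/min

Let n10 be the unknown flow. Total out = 2149.1 + n10.
protein balance: 800.44 + 0.640·n10 = 0.495·(2149.1 + n10)
(0.640 − 0.495)·n10 = 0.495×2149.1 − 800.44 = 263.37
n10 = 263.37 / 0.145 = 1816.3 kg/min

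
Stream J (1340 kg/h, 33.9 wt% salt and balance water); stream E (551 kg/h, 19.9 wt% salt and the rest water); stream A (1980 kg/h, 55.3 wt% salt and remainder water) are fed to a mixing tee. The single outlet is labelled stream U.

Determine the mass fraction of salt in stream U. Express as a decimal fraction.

Total flow out = 1340 + 551 + 1980 = 3871 kg/h.
salt in = 1340×0.339 + 551×0.199 + 1980×0.553 = 1658.8 kg/h.
salt mass fraction in U = 1658.8/3871 = 0.4285.

0.4285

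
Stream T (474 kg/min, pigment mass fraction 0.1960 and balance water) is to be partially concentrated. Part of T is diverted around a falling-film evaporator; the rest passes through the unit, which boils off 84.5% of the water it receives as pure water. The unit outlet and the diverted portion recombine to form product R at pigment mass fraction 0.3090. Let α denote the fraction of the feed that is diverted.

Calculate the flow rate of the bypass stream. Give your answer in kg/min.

All 474×0.196 = 92.904 kg/min of pigment reaches R, so R = 92.904/0.309 = 300.66 kg/min and vapour = 173.34 kg/min.
The evaporator receives (1−α)·474 of feed at 0.804 water and removes 0.845 of that water:
0.845×0.804×(1−α)×474 = 173.34
(1−α) = 173.34/322.03 = 0.5383;  α = 0.4617.
Bypass flow = 0.4617×474 = 218.86 kg/min.

218.9 kg/min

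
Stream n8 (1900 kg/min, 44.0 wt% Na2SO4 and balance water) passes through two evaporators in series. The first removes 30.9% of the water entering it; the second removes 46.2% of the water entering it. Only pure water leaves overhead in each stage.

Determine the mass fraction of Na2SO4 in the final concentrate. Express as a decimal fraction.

0.6788

water in feed = 1900×0.560 = 1064 kg/min.
After stage 1: water left = (1−0.309)×1064 = 735.22; stream total = 1571.2 kg/min.
After stage 2: water left = (1−0.462)×735.22 = 395.55; final concentrate = 1231.6 kg/min.
Na2SO4 fraction = 836/1231.6 = 0.6788.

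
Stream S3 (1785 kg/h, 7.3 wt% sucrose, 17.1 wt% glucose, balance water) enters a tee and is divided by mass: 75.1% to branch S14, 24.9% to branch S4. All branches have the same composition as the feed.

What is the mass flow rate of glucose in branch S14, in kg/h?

Branch S14 total = 0.751×1785 = 1340.5 kg/h.
glucose in S14 = 0.171×1340.5 = 229.23 kg/h.

229.2 kg/h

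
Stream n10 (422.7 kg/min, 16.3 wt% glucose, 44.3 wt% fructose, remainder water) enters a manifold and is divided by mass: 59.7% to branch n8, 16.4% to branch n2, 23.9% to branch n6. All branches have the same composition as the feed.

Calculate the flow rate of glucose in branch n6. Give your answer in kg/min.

Branch n6 total = 0.239×422.7 = 101.03 kg/min.
glucose in n6 = 0.163×101.03 = 16.467 kg/min.

16.47 kg/min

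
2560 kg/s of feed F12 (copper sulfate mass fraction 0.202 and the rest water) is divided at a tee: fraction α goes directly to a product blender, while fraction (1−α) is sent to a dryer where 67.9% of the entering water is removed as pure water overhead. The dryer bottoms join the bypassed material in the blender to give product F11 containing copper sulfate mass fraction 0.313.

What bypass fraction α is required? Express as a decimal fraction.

0.346

All 2560×0.202 = 517.12 kg/s of copper sulfate reaches F11, so F11 = 517.12/0.313 = 1652.1 kg/s and vapour = 907.86 kg/s.
The evaporator receives (1−α)·2560 of feed at 0.798 water and removes 0.679 of that water:
0.679×0.798×(1−α)×2560 = 907.86
(1−α) = 907.86/1387.1 = 0.6545;  α = 0.3455.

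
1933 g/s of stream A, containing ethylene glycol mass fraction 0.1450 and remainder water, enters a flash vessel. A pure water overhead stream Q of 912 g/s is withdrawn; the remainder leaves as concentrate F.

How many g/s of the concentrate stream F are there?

1021 g/s

Concentrate = 1933 − 912 = 1021 g/s.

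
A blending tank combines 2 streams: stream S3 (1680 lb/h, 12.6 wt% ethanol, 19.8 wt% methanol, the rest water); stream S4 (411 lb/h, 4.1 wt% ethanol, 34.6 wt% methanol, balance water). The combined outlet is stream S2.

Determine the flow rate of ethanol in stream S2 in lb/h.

ethanol out = ethanol in = 1680×0.126 + 411×0.041 = 228.53 lb/h.

228.5 lb/h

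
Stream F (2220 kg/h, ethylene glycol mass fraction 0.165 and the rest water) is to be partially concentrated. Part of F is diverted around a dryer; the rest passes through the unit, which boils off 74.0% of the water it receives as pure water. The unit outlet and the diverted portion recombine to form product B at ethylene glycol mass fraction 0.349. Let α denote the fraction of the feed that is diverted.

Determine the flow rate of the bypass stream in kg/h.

All 2220×0.165 = 366.3 kg/h of ethylene glycol reaches B, so B = 366.3/0.349 = 1049.6 kg/h and vapour = 1170.4 kg/h.
The evaporator receives (1−α)·2220 of feed at 0.835 water and removes 0.740 of that water:
0.740×0.835×(1−α)×2220 = 1170.4
(1−α) = 1170.4/1371.7 = 0.8532;  α = 0.1468.
Bypass flow = 0.1468×2220 = 325.79 kg/h.

325.8 kg/h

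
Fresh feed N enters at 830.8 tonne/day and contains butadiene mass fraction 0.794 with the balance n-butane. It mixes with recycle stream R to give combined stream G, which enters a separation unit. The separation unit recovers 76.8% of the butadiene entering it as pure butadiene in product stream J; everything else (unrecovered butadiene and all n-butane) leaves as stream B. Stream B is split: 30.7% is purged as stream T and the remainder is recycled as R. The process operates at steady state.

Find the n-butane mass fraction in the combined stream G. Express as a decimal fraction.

n-butane enters only via N and leaves only via the purge: 830.8×0.206 = 0.307×(n-butane in B), and the separation unit passes all n-butane, so n-butane in G = n-butane in B = 557.47 tonne/day.
butadiene in G: m_A = 830.8×0.794 + (1−0.307)·(1−0.768)·m_A, so m_A = 659.66/0.8392 = 786.03 tonne/day.
G = 786.03 + 557.47 = 1343.5 tonne/day.
n-butane fraction in G = 557.47/1343.5 = 0.415.

0.415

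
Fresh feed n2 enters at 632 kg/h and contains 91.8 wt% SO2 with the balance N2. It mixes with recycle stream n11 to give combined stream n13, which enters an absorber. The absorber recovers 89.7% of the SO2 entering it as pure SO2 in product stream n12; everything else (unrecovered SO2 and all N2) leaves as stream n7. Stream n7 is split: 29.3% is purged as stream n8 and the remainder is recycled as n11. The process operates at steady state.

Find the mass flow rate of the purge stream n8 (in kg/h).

N2 enters only via n2 and leaves only via the purge: 632×0.082 = 0.293×(N2 in n7), and the absorber passes all N2, so N2 in n13 = N2 in n7 = 176.87 kg/h.
SO2 in n13: m_A = 632×0.918 + (1−0.293)·(1−0.897)·m_A, so m_A = 580.18/0.9272 = 625.74 kg/h.
n7 = (1−0.897)×625.74 + 176.87 = 241.33 kg/h.
Purge n8 = 0.293×241.33 = 70.708 kg/h.

70.71 kg/h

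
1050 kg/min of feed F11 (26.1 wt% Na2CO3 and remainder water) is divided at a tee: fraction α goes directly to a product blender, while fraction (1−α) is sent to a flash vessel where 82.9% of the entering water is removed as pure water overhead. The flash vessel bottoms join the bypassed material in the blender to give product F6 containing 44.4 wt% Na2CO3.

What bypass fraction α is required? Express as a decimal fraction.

0.327

All 1050×0.261 = 274.05 kg/min of Na2CO3 reaches F6, so F6 = 274.05/0.444 = 617.23 kg/min and vapour = 432.77 kg/min.
The evaporator receives (1−α)·1050 of feed at 0.739 water and removes 0.829 of that water:
0.829×0.739×(1−α)×1050 = 432.77
(1−α) = 432.77/643.26 = 0.6728;  α = 0.3272.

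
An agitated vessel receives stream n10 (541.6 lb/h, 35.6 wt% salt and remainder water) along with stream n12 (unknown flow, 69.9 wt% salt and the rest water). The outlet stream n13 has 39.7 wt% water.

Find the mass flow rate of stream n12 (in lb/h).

Let n12 be the unknown flow. Total out = 541.6 + n12.
water balance: 348.79 + 0.301·n12 = 0.397·(541.6 + n12)
(0.301 − 0.397)·n12 = 0.397×541.6 − 348.79 = -133.78
n12 = -133.78 / -0.096 = 1393.5 lb/h

1393 lb/h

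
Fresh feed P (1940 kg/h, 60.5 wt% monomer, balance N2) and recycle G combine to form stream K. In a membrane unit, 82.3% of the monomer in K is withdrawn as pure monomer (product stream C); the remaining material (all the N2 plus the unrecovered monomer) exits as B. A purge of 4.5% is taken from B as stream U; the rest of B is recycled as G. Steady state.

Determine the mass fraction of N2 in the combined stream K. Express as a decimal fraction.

0.923

N2 enters only via P and leaves only via the purge: 1940×0.395 = 0.045×(N2 in B), and the membrane unit passes all N2, so N2 in K = N2 in B = 17029 kg/h.
monomer in K: m_A = 1940×0.605 + (1−0.045)·(1−0.823)·m_A, so m_A = 1173.7/0.8310 = 1412.5 kg/h.
K = 1412.5 + 17029 = 18441 kg/h.
N2 fraction in K = 17029/18441 = 0.923.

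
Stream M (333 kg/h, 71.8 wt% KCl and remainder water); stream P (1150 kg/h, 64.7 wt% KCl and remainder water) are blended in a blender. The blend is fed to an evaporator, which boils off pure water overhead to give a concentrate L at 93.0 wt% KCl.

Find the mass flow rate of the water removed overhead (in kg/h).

425.9 kg/h

KCl entering = 333×0.718 + 1150×0.647 = 983.14 kg/h.
All KCl reports to L, so L = 983.14/0.930 = 1057.1 kg/h.
Total feed = 1483 kg/h; overhead = 1483 − 1057.1 = 425.86 kg/h.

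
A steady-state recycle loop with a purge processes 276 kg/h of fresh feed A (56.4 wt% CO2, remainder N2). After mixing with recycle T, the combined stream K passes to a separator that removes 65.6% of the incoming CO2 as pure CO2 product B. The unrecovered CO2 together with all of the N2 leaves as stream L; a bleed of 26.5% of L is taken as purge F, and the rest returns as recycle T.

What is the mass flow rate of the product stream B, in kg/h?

136.7 kg/h

CO2 in K: m_A = 276×0.564 + (1−0.265)·(1−0.656)·m_A, so m_A = 155.66/0.7472 = 208.34 kg/h.
Product B = 0.656×208.34 = 136.67 kg/h.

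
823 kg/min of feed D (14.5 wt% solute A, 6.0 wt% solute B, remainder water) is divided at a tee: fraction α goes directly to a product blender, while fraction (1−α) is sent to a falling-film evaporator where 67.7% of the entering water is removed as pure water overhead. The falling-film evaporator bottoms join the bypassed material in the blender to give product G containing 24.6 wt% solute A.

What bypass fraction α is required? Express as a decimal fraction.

All 823×0.145 = 119.33 kg/min of solute A reaches G, so G = 119.33/0.246 = 485.1 kg/min and vapour = 337.9 kg/min.
The evaporator receives (1−α)·823 of feed at 0.795 water and removes 0.677 of that water:
0.677×0.795×(1−α)×823 = 337.9
(1−α) = 337.9/442.95 = 0.7628;  α = 0.2372.

0.237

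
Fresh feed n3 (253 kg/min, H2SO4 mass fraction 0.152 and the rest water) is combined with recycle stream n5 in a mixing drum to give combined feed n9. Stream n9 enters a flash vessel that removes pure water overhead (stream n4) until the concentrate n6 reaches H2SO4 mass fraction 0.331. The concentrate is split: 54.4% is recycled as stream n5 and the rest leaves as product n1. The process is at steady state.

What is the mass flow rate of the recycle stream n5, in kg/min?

138.6 kg/min

Overall H2SO4 balance (none leaves overhead): H2SO4 in fresh feed = H2SO4 in product, i.e. 253×0.152 = (1−0.544)·n6·0.331.
n6 = 38.456/(0.331×0.456) = 254.78 kg/min.
Recycle n5 = 0.544×254.78 = 138.6 kg/min.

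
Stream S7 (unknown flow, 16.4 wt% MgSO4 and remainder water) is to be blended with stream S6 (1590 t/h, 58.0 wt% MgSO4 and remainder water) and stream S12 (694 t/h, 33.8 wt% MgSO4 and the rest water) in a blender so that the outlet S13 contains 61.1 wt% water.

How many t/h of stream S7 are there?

1192 t/h

Let S7 be the unknown flow. Total out = 2284 + S7.
water balance: 1127.2 + 0.836·S7 = 0.611·(2284 + S7)
(0.836 − 0.611)·S7 = 0.611×2284 − 1127.2 = 268.3
S7 = 268.3 / 0.225 = 1192.4 t/h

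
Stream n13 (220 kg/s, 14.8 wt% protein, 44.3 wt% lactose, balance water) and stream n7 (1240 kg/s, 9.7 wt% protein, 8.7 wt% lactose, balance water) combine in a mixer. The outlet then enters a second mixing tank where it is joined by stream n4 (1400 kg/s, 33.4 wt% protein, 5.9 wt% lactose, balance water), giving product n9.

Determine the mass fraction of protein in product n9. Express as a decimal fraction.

Overall, product flow = 2860 kg/s.
protein in = 220×0.148 + 1240×0.097 + 1400×0.334 = 620.44 kg/s.
protein fraction in n9 = 0.2169.

0.2169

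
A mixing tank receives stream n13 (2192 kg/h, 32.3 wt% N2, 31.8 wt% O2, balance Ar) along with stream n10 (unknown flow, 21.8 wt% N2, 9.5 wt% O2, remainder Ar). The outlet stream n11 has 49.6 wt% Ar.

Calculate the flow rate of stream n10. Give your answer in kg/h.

Let n10 be the unknown flow. Total out = 2192 + n10.
Ar balance: 786.93 + 0.687·n10 = 0.496·(2192 + n10)
(0.687 − 0.496)·n10 = 0.496×2192 − 786.93 = 300.3
n10 = 300.3 / 0.191 = 1572.3 kg/h

1572 kg/h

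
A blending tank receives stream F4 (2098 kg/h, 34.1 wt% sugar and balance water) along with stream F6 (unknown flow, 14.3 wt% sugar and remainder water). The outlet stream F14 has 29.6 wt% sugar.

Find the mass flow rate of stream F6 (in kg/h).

Let F6 be the unknown flow. Total out = 2098 + F6.
sugar balance: 715.42 + 0.143·F6 = 0.296·(2098 + F6)
(0.143 − 0.296)·F6 = 0.296×2098 − 715.42 = -94.41
F6 = -94.41 / -0.153 = 617.06 kg/h

617.1 kg/h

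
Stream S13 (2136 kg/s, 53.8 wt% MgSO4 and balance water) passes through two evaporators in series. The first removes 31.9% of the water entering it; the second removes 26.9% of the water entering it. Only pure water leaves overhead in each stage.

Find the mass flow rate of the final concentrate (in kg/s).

1640 kg/s

water in feed = 2136×0.462 = 986.83 kg/s.
After stage 1: water left = (1−0.319)×986.83 = 672.03; stream total = 1821.2 kg/s.
After stage 2: water left = (1−0.269)×672.03 = 491.26; final concentrate = 1640.4 kg/s.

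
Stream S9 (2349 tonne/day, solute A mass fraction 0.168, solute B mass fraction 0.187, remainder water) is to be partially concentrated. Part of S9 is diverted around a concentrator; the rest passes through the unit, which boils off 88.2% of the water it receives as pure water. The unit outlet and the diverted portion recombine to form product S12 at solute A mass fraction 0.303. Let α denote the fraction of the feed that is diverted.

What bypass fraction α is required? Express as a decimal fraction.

All 2349×0.168 = 394.63 tonne/day of solute A reaches S12, so S12 = 394.63/0.303 = 1302.4 tonne/day and vapour = 1046.6 tonne/day.
The evaporator receives (1−α)·2349 of feed at 0.645 water and removes 0.882 of that water:
0.882×0.645×(1−α)×2349 = 1046.6
(1−α) = 1046.6/1336.3 = 0.7832;  α = 0.2168.

0.217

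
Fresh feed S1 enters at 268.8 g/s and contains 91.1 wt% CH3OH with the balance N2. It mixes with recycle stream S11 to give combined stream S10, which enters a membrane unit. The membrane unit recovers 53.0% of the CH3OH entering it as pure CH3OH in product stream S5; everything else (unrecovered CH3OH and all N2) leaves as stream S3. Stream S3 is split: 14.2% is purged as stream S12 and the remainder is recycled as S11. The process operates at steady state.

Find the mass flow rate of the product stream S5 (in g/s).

CH3OH in S10: m_A = 268.8×0.911 + (1−0.142)·(1−0.530)·m_A, so m_A = 244.88/0.5967 = 410.36 g/s.
Product S5 = 0.530×410.36 = 217.49 g/s.

217.5 g/s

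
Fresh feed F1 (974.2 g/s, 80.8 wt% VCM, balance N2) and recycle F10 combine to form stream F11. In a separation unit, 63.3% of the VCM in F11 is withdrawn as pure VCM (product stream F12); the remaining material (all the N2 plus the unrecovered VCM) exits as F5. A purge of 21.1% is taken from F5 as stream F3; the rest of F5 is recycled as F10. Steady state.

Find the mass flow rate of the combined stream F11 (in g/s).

1994 g/s

N2 enters only via F1 and leaves only via the purge: 974.2×0.192 = 0.211×(N2 in F5), and the separation unit passes all N2, so N2 in F11 = N2 in F5 = 886.48 g/s.
VCM in F11: m_A = 974.2×0.808 + (1−0.211)·(1−0.633)·m_A, so m_A = 787.15/0.7104 = 1108 g/s.
F11 = 1108 + 886.48 = 1994.5 g/s.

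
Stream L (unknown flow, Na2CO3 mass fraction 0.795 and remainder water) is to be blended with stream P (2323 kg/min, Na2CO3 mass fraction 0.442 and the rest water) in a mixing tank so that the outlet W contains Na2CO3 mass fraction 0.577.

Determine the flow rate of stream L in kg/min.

Let L be the unknown flow. Total out = 2323 + L.
Na2CO3 balance: 1026.8 + 0.795·L = 0.577·(2323 + L)
(0.795 − 0.577)·L = 0.577×2323 − 1026.8 = 313.6
L = 313.6 / 0.218 = 1438.6 kg/min

1439 kg/min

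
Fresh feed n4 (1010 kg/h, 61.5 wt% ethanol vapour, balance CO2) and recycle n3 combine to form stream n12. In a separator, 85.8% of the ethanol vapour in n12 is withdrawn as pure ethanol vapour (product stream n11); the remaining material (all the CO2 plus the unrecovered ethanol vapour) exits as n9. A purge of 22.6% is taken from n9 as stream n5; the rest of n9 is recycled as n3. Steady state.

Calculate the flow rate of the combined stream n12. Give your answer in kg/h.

2418 kg/h

CO2 enters only via n4 and leaves only via the purge: 1010×0.385 = 0.226×(CO2 in n9), and the separator passes all CO2, so CO2 in n12 = CO2 in n9 = 1720.6 kg/h.
ethanol vapour in n12: m_A = 1010×0.615 + (1−0.226)·(1−0.858)·m_A, so m_A = 621.15/0.8901 = 697.85 kg/h.
n12 = 697.85 + 1720.6 = 2418.4 kg/h.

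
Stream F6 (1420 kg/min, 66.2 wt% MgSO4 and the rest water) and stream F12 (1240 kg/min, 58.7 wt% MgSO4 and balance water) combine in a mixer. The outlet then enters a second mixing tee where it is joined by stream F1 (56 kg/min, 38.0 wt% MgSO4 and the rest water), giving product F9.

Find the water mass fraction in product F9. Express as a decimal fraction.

Overall, product flow = 2716 kg/min.
water in = 1420×0.338 + 1240×0.413 + 56×0.620 = 1026.8 kg/min.
water fraction in F9 = 0.378.

0.378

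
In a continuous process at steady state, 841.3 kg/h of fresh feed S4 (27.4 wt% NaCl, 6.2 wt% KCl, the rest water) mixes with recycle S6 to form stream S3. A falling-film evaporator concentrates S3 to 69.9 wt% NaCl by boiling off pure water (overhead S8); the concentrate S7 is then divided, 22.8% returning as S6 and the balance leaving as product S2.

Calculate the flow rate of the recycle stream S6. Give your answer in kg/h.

97.4 kg/h

Overall NaCl balance (none leaves overhead): NaCl in fresh feed = NaCl in product, i.e. 841.3×0.274 = (1−0.228)·S7·0.699.
S7 = 230.52/(0.699×0.772) = 427.18 kg/h.
Recycle S6 = 0.228×427.18 = 97.396 kg/h.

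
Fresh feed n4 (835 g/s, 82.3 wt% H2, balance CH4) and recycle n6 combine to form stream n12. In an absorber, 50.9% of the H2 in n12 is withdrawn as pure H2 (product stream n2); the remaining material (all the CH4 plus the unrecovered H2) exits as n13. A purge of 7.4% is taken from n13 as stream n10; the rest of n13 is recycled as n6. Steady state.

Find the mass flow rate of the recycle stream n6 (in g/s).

CH4 enters only via n4 and leaves only via the purge: 835×0.177 = 0.074×(CH4 in n13), and the absorber passes all CH4, so CH4 in n12 = CH4 in n13 = 1997.2 g/s.
H2 in n12: m_A = 835×0.823 + (1−0.074)·(1−0.509)·m_A, so m_A = 687.2/0.5453 = 1260.2 g/s.
n13 = (1−0.509)×1260.2 + 1997.2 = 2616 g/s.
Recycle n6 = (1−0.074)×2616 = 2422.4 g/s.

2422 g/s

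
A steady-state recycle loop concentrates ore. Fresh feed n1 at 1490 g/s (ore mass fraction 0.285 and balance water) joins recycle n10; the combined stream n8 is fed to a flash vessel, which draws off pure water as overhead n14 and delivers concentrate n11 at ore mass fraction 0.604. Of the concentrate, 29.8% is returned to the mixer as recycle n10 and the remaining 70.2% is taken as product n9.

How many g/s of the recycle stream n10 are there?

Overall ore balance (none leaves overhead): ore in fresh feed = ore in product, i.e. 1490×0.285 = (1−0.298)·n11·0.604.
n11 = 424.65/(0.604×0.702) = 1001.5 g/s.
Recycle n10 = 0.298×1001.5 = 298.45 g/s.

298.5 g/s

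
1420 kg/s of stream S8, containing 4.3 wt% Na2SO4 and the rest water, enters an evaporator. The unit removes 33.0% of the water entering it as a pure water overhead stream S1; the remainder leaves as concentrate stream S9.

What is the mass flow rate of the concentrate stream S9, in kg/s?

971.5 kg/s

water entering = 1420×0.957 = 1358.9 kg/s; overhead removed = 0.330×1358.9 = 448.45 kg/s.
Concentrate = 1420 − 448.45 = 971.55 kg/s.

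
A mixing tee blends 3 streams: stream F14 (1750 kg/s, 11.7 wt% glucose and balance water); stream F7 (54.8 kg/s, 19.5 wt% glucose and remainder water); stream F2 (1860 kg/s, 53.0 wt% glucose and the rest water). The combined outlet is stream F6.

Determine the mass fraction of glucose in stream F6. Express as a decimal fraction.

0.328

Total flow out = 1750 + 54.8 + 1860 = 3664.8 kg/s.
glucose in = 1750×0.117 + 54.8×0.195 + 1860×0.530 = 1201.2 kg/s.
glucose mass fraction in F6 = 1201.2/3664.8 = 0.328.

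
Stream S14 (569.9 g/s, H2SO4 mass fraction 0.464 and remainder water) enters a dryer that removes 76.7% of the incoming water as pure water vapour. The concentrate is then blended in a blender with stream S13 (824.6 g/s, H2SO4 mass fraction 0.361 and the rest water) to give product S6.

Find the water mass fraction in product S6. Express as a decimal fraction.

Vapour removed = 0.767×0.536×569.9 = 234.29 g/s; concentrate = 335.61 g/s.
water reaching the mixer = 71.174 (from concentrate) + 824.6×0.639 = 598.09 g/s.
Product flow = 335.61 + 824.6 = 1160.2 g/s; water fraction = 0.516.

0.516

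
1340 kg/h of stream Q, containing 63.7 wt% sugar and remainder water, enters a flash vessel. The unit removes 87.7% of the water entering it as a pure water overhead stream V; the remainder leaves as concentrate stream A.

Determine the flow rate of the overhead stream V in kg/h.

426.6 kg/h

water entering = 1340×0.363 = 486.42 kg/h; overhead removed = 0.877×486.42 = 426.59 kg/h.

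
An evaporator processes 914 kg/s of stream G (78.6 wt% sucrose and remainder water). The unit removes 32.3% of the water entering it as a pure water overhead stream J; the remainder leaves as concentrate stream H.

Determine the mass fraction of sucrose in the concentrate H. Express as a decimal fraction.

0.8444

sucrose is not removed: 914×0.786 = 718.4 kg/s of sucrose enters H.
water entering = 914×0.214 = 195.6 kg/s; overhead removed = 0.323×195.6 = 63.178 kg/s.
Concentrate = 914 − 63.178 = 850.82 kg/s.
Mass fraction = 718.4/850.82 = 0.8444.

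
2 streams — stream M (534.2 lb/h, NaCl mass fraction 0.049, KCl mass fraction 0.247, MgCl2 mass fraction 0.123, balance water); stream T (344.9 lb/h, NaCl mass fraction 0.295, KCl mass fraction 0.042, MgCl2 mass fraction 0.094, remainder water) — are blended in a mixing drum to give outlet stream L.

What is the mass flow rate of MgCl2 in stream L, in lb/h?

98.13 lb/h

MgCl2 out = MgCl2 in = 534.2×0.123 + 344.9×0.094 = 98.127 lb/h.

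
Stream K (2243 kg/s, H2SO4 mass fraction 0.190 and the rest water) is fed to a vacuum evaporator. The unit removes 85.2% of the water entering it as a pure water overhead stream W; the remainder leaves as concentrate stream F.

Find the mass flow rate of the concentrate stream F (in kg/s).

water entering = 2243×0.810 = 1816.8 kg/s; overhead removed = 0.852×1816.8 = 1547.9 kg/s.
Concentrate = 2243 − 1547.9 = 695.06 kg/s.

695.1 kg/s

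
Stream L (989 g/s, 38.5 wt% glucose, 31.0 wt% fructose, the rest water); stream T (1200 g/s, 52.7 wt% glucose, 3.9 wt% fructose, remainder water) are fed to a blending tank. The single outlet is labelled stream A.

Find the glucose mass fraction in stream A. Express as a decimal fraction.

0.4628

Total flow out = 989 + 1200 = 2189 g/s.
glucose in = 989×0.385 + 1200×0.527 = 1013.2 g/s.
glucose mass fraction in A = 1013.2/2189 = 0.4628.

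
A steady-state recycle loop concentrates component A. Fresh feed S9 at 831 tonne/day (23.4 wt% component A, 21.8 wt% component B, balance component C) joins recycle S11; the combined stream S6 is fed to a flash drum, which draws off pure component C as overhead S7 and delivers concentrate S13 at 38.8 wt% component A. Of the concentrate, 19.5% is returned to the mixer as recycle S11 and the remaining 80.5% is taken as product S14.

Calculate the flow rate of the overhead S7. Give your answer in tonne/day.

Overall component A balance (none leaves overhead): component A in fresh feed = component A in product, i.e. 831×0.234 = (1−0.195)·S13·0.388.
S13 = 194.45/(0.388×0.805) = 622.57 tonne/day.
Recycle S11 = 0.195×622.57 = 121.4 tonne/day.
Combined feed S6 = 831 + 121.4 = 952.4 tonne/day.
Overhead S7 = S6 − S13 = 952.4 − 622.57 = 329.83 tonne/day.

329.8 tonne/day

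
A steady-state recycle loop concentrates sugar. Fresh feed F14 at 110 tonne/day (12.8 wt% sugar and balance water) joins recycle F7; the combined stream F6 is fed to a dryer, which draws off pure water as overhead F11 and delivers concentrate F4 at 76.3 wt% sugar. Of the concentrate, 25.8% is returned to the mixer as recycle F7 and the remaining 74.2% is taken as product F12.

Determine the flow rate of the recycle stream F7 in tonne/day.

Overall sugar balance (none leaves overhead): sugar in fresh feed = sugar in product, i.e. 110×0.128 = (1−0.258)·F4·0.763.
F4 = 14.08/(0.763×0.742) = 24.87 tonne/day.
Recycle F7 = 0.258×24.87 = 6.4164 tonne/day.

6.416 tonne/day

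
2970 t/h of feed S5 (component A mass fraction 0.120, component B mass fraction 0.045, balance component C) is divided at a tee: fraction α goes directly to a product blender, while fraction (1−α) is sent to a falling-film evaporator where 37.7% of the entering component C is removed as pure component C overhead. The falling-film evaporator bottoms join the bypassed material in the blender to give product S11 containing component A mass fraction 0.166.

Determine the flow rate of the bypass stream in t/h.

All 2970×0.120 = 356.4 t/h of component A reaches S11, so S11 = 356.4/0.166 = 2147 t/h and vapour = 823.01 t/h.
The evaporator receives (1−α)·2970 of feed at 0.835 component C and removes 0.377 of that component C:
0.377×0.835×(1−α)×2970 = 823.01
(1−α) = 823.01/934.94 = 0.8803;  α = 0.1197.
Bypass flow = 0.1197×2970 = 355.56 t/h.

355.6 t/h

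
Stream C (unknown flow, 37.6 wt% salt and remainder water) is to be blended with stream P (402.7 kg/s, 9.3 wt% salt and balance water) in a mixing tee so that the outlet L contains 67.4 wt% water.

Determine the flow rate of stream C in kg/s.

Let C be the unknown flow. Total out = 402.7 + C.
water balance: 365.25 + 0.624·C = 0.674·(402.7 + C)
(0.624 − 0.674)·C = 0.674×402.7 − 365.25 = -93.829
C = -93.829 / -0.050 = 1876.6 kg/s

1877 kg/s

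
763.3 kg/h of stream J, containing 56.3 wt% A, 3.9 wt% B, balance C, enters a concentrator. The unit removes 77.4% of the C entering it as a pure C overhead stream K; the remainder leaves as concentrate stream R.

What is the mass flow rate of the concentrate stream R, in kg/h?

C entering = 763.3×0.398 = 303.79 kg/h; overhead removed = 0.774×303.79 = 235.14 kg/h.
Concentrate = 763.3 − 235.14 = 528.16 kg/h.

528.2 kg/h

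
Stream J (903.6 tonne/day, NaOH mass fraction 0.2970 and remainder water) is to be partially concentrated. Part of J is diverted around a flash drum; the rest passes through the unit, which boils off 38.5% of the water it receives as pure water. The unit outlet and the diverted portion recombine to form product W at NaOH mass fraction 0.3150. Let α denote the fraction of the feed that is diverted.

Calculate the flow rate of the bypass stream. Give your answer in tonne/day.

All 903.6×0.297 = 268.37 tonne/day of NaOH reaches W, so W = 268.37/0.315 = 851.97 tonne/day and vapour = 51.634 tonne/day.
The evaporator receives (1−α)·903.6 of feed at 0.703 water and removes 0.385 of that water:
0.385×0.703×(1−α)×903.6 = 51.634
(1−α) = 51.634/244.56 = 0.2111;  α = 0.7889.
Bypass flow = 0.7889×903.6 = 712.82 tonne/day.

712.8 tonne/day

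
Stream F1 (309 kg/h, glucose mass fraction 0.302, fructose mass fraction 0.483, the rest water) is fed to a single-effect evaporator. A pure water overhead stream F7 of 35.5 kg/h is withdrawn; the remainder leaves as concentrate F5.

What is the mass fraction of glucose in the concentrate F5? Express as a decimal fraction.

0.341

glucose is not removed: 309×0.302 = 93.318 kg/h of glucose enters F5.
Concentrate = 309 − 35.5 = 273.5 kg/h.
Mass fraction = 93.318/273.5 = 0.341.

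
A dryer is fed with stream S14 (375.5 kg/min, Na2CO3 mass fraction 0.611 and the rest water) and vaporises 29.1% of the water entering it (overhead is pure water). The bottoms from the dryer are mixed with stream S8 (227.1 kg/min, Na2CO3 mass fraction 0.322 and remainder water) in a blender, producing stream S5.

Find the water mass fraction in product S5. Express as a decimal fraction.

0.460

Vapour removed = 0.291×0.389×375.5 = 42.506 kg/min; concentrate = 332.99 kg/min.
water reaching the mixer = 103.56 (from concentrate) + 227.1×0.678 = 257.54 kg/min.
Product flow = 332.99 + 227.1 = 560.09 kg/min; water fraction = 0.460.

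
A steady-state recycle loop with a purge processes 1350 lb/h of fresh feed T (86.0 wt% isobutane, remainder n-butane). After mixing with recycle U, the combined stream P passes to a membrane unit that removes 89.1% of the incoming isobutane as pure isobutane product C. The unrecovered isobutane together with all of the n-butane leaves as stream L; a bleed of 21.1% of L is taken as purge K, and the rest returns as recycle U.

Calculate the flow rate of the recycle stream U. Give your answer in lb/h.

816 lb/h

n-butane enters only via T and leaves only via the purge: 1350×0.140 = 0.211×(n-butane in L), and the membrane unit passes all n-butane, so n-butane in P = n-butane in L = 895.73 lb/h.
isobutane in P: m_A = 1350×0.860 + (1−0.211)·(1−0.891)·m_A, so m_A = 1161/0.9140 = 1270.2 lb/h.
L = (1−0.891)×1270.2 + 895.73 = 1034.2 lb/h.
Recycle U = (1−0.211)×1034.2 = 815.98 lb/h.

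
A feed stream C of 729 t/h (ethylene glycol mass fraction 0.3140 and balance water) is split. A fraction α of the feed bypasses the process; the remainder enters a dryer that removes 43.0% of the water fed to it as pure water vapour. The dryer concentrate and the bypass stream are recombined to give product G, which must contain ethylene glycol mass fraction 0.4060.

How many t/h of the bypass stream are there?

All 729×0.314 = 228.91 t/h of ethylene glycol reaches G, so G = 228.91/0.406 = 563.81 t/h and vapour = 165.19 t/h.
The evaporator receives (1−α)·729 of feed at 0.686 water and removes 0.430 of that water:
0.430×0.686×(1−α)×729 = 165.19
(1−α) = 165.19/215.04 = 0.7682;  α = 0.2318.
Bypass flow = 0.2318×729 = 168.99 t/h.

169 t/h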